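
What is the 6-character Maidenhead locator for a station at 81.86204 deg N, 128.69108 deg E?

Add 180° to longitude and 90° to latitude: 308.6911, 171.8620.
Field (20°×10°, letters A–R): lon ⌊308.6911/20⌋ = 15 → P; lat ⌊171.8620/10⌋ = 17 → R.
Square (2°×1°, digits 0–9): lon ⌊8.6911/2⌋ = 4; lat ⌊1.8620/1⌋ = 1.
Subsquare (5′×2.5′, letters a–x): lon ⌊0.6911/0.0833333⌋ = 8 → i; lat ⌊0.8620/0.0416667⌋ = 20 → u.

PR41iu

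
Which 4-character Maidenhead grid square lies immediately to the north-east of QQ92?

Longitude square 9; +1 → 10, wraps to 0, carry into field.
Longitude field Q = 16; +1 → 17 = R.
Latitude square 2; +1 → 3.

RQ03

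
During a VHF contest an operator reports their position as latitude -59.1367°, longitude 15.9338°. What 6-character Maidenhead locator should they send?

JD70xu

Add 180° to longitude and 90° to latitude: 195.9338, 30.8633.
Field: 195.9338/20 → 9 → J, 30.8633/10 → 3 → D; chars JD.
Square: 15.9338/2 → 7, 0.8633/1 → 0; chars 70.
Subsquare: 1.9338/0.0833333 → 23 → x, 0.8633/0.0416667 → 20 → u; chars xu.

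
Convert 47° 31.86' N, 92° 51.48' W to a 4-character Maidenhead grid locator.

EN37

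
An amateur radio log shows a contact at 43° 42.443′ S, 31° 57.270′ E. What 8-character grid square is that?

Shift to the Maidenhead origin (180°W, 90°S): lon 211.95450, lat 46.29262.
Field: 211.95450/20 → 10 → K, 46.29262/10 → 4 → E; chars KE.
Square: 11.95450/2 → 5, 6.29262/1 → 6; chars 56.
Subsquare: 1.95450/0.0833333 → 23 → x, 0.29262/0.0416667 → 7 → h; chars xh.
Extended square: 0.03783/0.00833333 → 4, 0.00095/0.00416667 → 0; chars 40.

KE56xh40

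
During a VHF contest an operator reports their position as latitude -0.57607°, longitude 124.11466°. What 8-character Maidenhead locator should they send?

PI29bk31

Add 180° to longitude and 90° to latitude: 304.11466, 89.42393.
Field: lon ⌊304.11466/20⌋ = 15 → P; lat ⌊89.42393/10⌋ = 8 → I.
Square: lon ⌊4.11466/2⌋ = 2; lat ⌊9.42393/1⌋ = 9.
Subsquare: lon ⌊0.11466/0.0833333⌋ = 1 → b; lat ⌊0.42393/0.0416667⌋ = 10 → k.
Extended square: lon ⌊0.03133/0.00833333⌋ = 3; lat ⌊0.00726/0.00416667⌋ = 1.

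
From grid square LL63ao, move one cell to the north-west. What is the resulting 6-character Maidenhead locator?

LL53xp

Longitude subsquare a = 0; −1 → -1, wraps to 23 = x, carry into square.
Longitude square 6; −1 → 5.
Latitude subsquare o = 14; +1 → 15 = p.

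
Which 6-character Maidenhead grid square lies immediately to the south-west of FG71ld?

FG71kc

Longitude subsquare l = 11; −1 → 10 = k.
Latitude subsquare d = 3; −1 → 2 = c.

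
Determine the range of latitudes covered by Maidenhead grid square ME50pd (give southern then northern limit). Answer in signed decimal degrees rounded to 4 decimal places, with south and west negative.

-49.8750, -49.8333

Field M=12, E=4: +12·20° lon, +4·10° lat → SW at lon 60°, lat -50°.
Square 5, 0: +5·2° lon, +0·1° lat → SW at lon 70°, lat -50°.
Subsquare p=15, d=3: +15·0.0833333° lon, +3·0.0416667° lat → SW at lon 71.25°, lat -49.875°.
Cell spans 0.0833333° lon × 0.0416667° lat.
south -49.8750, north -49.8333.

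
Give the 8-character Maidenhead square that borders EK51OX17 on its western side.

EK51ox07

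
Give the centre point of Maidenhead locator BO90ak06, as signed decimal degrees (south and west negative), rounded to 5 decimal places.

50.44375, -141.99583

Field B=1, O=14: +1·20° lon, +14·10° lat → SW at lon -160°, lat 50°.
Square 9, 0: +9·2° lon, +0·1° lat → SW at lon -142°, lat 50°.
Subsquare a=0, k=10: +0·0.0833333° lon, +10·0.0416667° lat → SW at lon -142°, lat 50.4167°.
Extended square 0, 6: +0·0.00833333° lon, +6·0.00416667° lat → SW at lon -142°, lat 50.4417°.
Cell spans 0.00833333° lon × 0.00416667° lat. Centre is SW corner plus half of each.
latitude 50.44375, longitude -141.99583.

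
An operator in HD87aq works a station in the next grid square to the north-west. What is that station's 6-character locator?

HD77xr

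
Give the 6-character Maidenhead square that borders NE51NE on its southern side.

NE51nd

Latitude subsquare e = 4; −1 → 3 = d.
The longitude characters are unchanged.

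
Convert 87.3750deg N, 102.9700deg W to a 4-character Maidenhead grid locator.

DR87

Add 180° to longitude and 90° to latitude: 77.03, 177.38.
Field: lon ⌊77.03/20⌋ = 3 → D; lat ⌊177.38/10⌋ = 17 → R.
Square: lon ⌊17.03/2⌋ = 8; lat ⌊7.38/1⌋ = 7.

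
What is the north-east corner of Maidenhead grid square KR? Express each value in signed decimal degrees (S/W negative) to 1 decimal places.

Field K=10, R=17: +10·20° lon, +17·10° lat → SW at lon 20°, lat 80°.
Cell spans 20° lon × 10° lat. NE corner is SW corner plus one full cell.
latitude 90.0, longitude 40.0.

90.0, 40.0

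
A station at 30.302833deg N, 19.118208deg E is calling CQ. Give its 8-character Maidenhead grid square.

JM90nh42

Offset from 180°W / 90°S: lon 199.11821°, lat 120.30283°.
Field: lon ⌊199.11821/20⌋ = 9 → J; lat ⌊120.30283/10⌋ = 12 → M.
Square: lon ⌊19.11821/2⌋ = 9; lat ⌊0.30283/1⌋ = 0.
Subsquare: lon ⌊1.11821/0.0833333⌋ = 13 → n; lat ⌊0.30283/0.0416667⌋ = 7 → h.
Extended square: lon ⌊0.03487/0.00833333⌋ = 4; lat ⌊0.01117/0.00416667⌋ = 2.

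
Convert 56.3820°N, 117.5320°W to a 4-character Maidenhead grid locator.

Shift to the Maidenhead origin (180°W, 90°S): lon 62.47, lat 146.38.
Field: lon ⌊62.47/20⌋ = 3 → D; lat ⌊146.38/10⌋ = 14 → O.
Square: lon ⌊2.47/2⌋ = 1; lat ⌊6.38/1⌋ = 6.

DO16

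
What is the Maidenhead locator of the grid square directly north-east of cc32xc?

Longitude subsquare x = 23; +1 → 24, wraps to 0 = a, carry into square.
Longitude square 3; +1 → 4.
Latitude subsquare c = 2; +1 → 3 = d.

CC42ad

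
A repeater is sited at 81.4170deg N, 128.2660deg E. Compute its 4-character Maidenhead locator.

PR41

Add 180° to longitude and 90° to latitude: 308.27, 171.42.
Field (20°×10°, letters A–R): 308.27/20 → 15 → P, 171.42/10 → 17 → R; chars PR.
Square (2°×1°, digits 0–9): 8.27/2 → 4, 1.42/1 → 1; chars 41.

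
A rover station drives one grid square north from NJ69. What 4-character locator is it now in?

NK60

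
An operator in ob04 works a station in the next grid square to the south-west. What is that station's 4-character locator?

Longitude square 0; −1 → -1, wraps to 9, carry into field.
Longitude field O = 14; −1 → 13 = N.
Latitude square 4; −1 → 3.

NB93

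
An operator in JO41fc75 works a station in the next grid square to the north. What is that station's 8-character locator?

Latitude extended square 5; +1 → 6.
The longitude characters are unchanged.

JO41fc76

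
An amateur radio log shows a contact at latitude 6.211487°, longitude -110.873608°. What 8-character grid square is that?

Shift to the Maidenhead origin (180°W, 90°S): lon 69.12639, lat 96.21149.
Field (20°×10°, letters A–R): 69.12639/20 → 3 → D, 96.21149/10 → 9 → J; chars DJ.
Square (2°×1°, digits 0–9): 9.12639/2 → 4, 6.21149/1 → 6; chars 46.
Subsquare (5′×2.5′, letters a–x): 1.12639/0.0833333 → 13 → n, 0.21149/0.0416667 → 5 → f; chars nf.
Extended square (30″×15″, digits 0–9): 0.04306/0.00833333 → 5, 0.00315/0.00416667 → 0; chars 50.

DJ46nf50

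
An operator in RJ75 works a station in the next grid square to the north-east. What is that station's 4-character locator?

RJ86

Longitude square 7; +1 → 8.
Latitude square 5; +1 → 6.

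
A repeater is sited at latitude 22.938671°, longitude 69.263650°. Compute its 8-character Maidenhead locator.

Add 180° to longitude and 90° to latitude: 249.26365, 112.93867.
Field (20°×10°, letters A–R): lon ⌊249.26365/20⌋ = 12 → M; lat ⌊112.93867/10⌋ = 11 → L.
Square (2°×1°, digits 0–9): lon ⌊9.26365/2⌋ = 4; lat ⌊2.93867/1⌋ = 2.
Subsquare (5′×2.5′, letters a–x): lon ⌊1.26365/0.0833333⌋ = 15 → p; lat ⌊0.93867/0.0416667⌋ = 22 → w.
Extended square (30″×15″, digits 0–9): lon ⌊0.01365/0.00833333⌋ = 1; lat ⌊0.02200/0.00416667⌋ = 5.

ML42pw15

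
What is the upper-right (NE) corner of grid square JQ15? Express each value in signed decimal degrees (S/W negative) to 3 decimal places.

76.000, 4.000

Field J=9, Q=16: +9·20° lon, +16·10° lat → SW at lon 0°, lat 70°.
Square 1, 5: +1·2° lon, +5·1° lat → SW at lon 2°, lat 75°.
Cell spans 2° lon × 1° lat. NE corner is SW corner plus one full cell.
latitude 76.000, longitude 4.000.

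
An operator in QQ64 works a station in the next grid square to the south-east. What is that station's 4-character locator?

Longitude square 6; +1 → 7.
Latitude square 4; −1 → 3.

QQ73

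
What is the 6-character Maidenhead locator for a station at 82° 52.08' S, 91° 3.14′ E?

NA57md

Shift to the Maidenhead origin (180°W, 90°S): lon 271.0523, lat 7.1320.
Field (20°×10°, letters A–R): 271.0523/20 → 13 → N, 7.1320/10 → 0 → A; chars NA.
Square (2°×1°, digits 0–9): 11.0523/2 → 5, 7.1320/1 → 7; chars 57.
Subsquare (5′×2.5′, letters a–x): 1.0523/0.0833333 → 12 → m, 0.1320/0.0416667 → 3 → d; chars md.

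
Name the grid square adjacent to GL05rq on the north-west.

GL05qr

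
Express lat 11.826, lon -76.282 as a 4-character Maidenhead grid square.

FK11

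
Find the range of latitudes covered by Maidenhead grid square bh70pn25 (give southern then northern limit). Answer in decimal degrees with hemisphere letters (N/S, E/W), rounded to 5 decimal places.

19.43750° S, 19.43333° S

Field B=1, H=7: +1·20° lon, +7·10° lat → SW at lon -160°, lat -20°.
Square 7, 0: +7·2° lon, +0·1° lat → SW at lon -146°, lat -20°.
Subsquare p=15, n=13: +15·0.0833333° lon, +13·0.0416667° lat → SW at lon -144.75°, lat -19.4583°.
Extended square 2, 5: +2·0.00833333° lon, +5·0.00416667° lat → SW at lon -144.733°, lat -19.4375°.
Cell spans 0.00833333° lon × 0.00416667° lat.
south 19.43750° S, north 19.43333° S.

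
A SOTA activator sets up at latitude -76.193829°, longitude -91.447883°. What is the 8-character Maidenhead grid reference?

EB43gt63

Add 180° to longitude and 90° to latitude: 88.55212, 13.80617.
Field: lon ⌊88.55212/20⌋ = 4 → E; lat ⌊13.80617/10⌋ = 1 → B.
Square: lon ⌊8.55212/2⌋ = 4; lat ⌊3.80617/1⌋ = 3.
Subsquare: lon ⌊0.55212/0.0833333⌋ = 6 → g; lat ⌊0.80617/0.0416667⌋ = 19 → t.
Extended square: lon ⌊0.05212/0.00833333⌋ = 6; lat ⌊0.01450/0.00416667⌋ = 3.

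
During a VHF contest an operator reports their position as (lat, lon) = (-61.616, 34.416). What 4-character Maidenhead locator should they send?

Add 180° to longitude and 90° to latitude: 214.42, 28.38.
Field: lon ⌊214.42/20⌋ = 10 → K; lat ⌊28.38/10⌋ = 2 → C.
Square: lon ⌊14.42/2⌋ = 7; lat ⌊8.38/1⌋ = 8.

KC78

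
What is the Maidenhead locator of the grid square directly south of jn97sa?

Latitude subsquare a = 0; −1 → -1, wraps to 23 = x, carry into square.
Latitude square 7; −1 → 6.
The longitude characters are unchanged.

JN96sx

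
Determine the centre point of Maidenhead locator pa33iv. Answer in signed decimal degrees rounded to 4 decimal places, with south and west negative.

-86.1042, 126.7083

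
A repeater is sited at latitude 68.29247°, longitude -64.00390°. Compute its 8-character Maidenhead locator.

Offset from 180°W / 90°S: lon 115.99610°, lat 158.29247°.
Field (20°×10°, letters A–R): 115.99610/20 → 5 → F, 158.29247/10 → 15 → P; chars FP.
Square (2°×1°, digits 0–9): 15.99610/2 → 7, 8.29247/1 → 8; chars 78.
Subsquare (5′×2.5′, letters a–x): 1.99610/0.0833333 → 23 → x, 0.29247/0.0416667 → 7 → h; chars xh.
Extended square (30″×15″, digits 0–9): 0.07943/0.00833333 → 9, 0.00080/0.00416667 → 0; chars 90.

FP78xh90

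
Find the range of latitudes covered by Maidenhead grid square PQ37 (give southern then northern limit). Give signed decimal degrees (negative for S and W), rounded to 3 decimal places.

77.000, 78.000

Field P=15, Q=16: +15·20° lon, +16·10° lat → SW at lon 120°, lat 70°.
Square 3, 7: +3·2° lon, +7·1° lat → SW at lon 126°, lat 77°.
Cell spans 2° lon × 1° lat.
south 77.000, north 78.000.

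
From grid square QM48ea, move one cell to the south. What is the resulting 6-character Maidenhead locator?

QM47ex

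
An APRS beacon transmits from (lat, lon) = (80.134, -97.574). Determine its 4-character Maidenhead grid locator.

ER10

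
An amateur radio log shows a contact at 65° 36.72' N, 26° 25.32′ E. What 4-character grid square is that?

KP35

Offset from 180°W / 90°S: lon 206.42°, lat 155.61°.
Field: 206.42/20 → 10 → K, 155.61/10 → 15 → P; chars KP.
Square: 6.42/2 → 3, 5.61/1 → 5; chars 35.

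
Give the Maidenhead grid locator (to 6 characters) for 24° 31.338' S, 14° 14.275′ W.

IG25vl

Add 180° to longitude and 90° to latitude: 165.7621, 65.4777.
Field: lon ⌊165.7621/20⌋ = 8 → I; lat ⌊65.4777/10⌋ = 6 → G.
Square: lon ⌊5.7621/2⌋ = 2; lat ⌊5.4777/1⌋ = 5.
Subsquare: lon ⌊1.7621/0.0833333⌋ = 21 → v; lat ⌊0.4777/0.0416667⌋ = 11 → l.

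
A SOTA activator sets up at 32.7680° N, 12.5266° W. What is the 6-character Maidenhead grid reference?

IM32rs

Shift to the Maidenhead origin (180°W, 90°S): lon 167.4734, lat 122.7680.
Field: 167.4734/20 → 8 → I, 122.7680/10 → 12 → M; chars IM.
Square: 7.4734/2 → 3, 2.7680/1 → 2; chars 32.
Subsquare: 1.4734/0.0833333 → 17 → r, 0.7680/0.0416667 → 18 → s; chars rs.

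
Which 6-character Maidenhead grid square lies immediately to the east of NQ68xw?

Longitude subsquare x = 23; +1 → 24, wraps to 0 = a, carry into square.
Longitude square 6; +1 → 7.
The latitude characters are unchanged.

NQ78aw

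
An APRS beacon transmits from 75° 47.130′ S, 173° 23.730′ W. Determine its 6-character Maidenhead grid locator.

AB34hf

Offset from 180°W / 90°S: lon 6.6045°, lat 14.2145°.
Field (20°×10°, letters A–R): 6.6045/20 → 0 → A, 14.2145/10 → 1 → B; chars AB.
Square (2°×1°, digits 0–9): 6.6045/2 → 3, 4.2145/1 → 4; chars 34.
Subsquare (5′×2.5′, letters a–x): 0.6045/0.0833333 → 7 → h, 0.2145/0.0416667 → 5 → f; chars hf.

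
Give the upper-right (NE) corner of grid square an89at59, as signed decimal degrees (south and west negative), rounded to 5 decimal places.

Field A=0, N=13: +0·20° lon, +13·10° lat → SW at lon -180°, lat 40°.
Square 8, 9: +8·2° lon, +9·1° lat → SW at lon -164°, lat 49°.
Subsquare a=0, t=19: +0·0.0833333° lon, +19·0.0416667° lat → SW at lon -164°, lat 49.7917°.
Extended square 5, 9: +5·0.00833333° lon, +9·0.00416667° lat → SW at lon -163.958°, lat 49.8292°.
Cell spans 0.00833333° lon × 0.00416667° lat. NE corner is SW corner plus one full cell.
latitude 49.83333, longitude -163.95000.

49.83333, -163.95000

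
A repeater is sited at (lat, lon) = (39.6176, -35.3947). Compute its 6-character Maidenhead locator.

HM29ho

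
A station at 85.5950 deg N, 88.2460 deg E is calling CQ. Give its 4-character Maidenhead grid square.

NR45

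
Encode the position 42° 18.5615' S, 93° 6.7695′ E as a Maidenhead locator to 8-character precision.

NE67nq35

Offset from 180°W / 90°S: lon 273.11282°, lat 47.69064°.
Field: lon ⌊273.11282/20⌋ = 13 → N; lat ⌊47.69064/10⌋ = 4 → E.
Square: lon ⌊13.11282/2⌋ = 6; lat ⌊7.69064/1⌋ = 7.
Subsquare: lon ⌊1.11282/0.0833333⌋ = 13 → n; lat ⌊0.69064/0.0416667⌋ = 16 → q.
Extended square: lon ⌊0.02949/0.00833333⌋ = 3; lat ⌊0.02397/0.00416667⌋ = 5.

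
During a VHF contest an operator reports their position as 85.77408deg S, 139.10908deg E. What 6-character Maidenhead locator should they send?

Offset from 180°W / 90°S: lon 319.1091°, lat 4.2259°.
Field (20°×10°, letters A–R): 319.1091/20 → 15 → P, 4.2259/10 → 0 → A; chars PA.
Square (2°×1°, digits 0–9): 19.1091/2 → 9, 4.2259/1 → 4; chars 94.
Subsquare (5′×2.5′, letters a–x): 1.1091/0.0833333 → 13 → n, 0.2259/0.0416667 → 5 → f; chars nf.

PA94nf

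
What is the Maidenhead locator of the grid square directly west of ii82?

II72

Longitude square 8; −1 → 7.
The latitude characters are unchanged.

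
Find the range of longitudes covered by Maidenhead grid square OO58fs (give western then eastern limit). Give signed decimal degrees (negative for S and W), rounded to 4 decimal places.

Field O=14, O=14: +14·20° lon, +14·10° lat → SW at lon 100°, lat 50°.
Square 5, 8: +5·2° lon, +8·1° lat → SW at lon 110°, lat 58°.
Subsquare f=5, s=18: +5·0.0833333° lon, +18·0.0416667° lat → SW at lon 110.417°, lat 58.75°.
Cell spans 0.0833333° lon × 0.0416667° lat.
west 110.4167, east 110.5000.

110.4167, 110.5000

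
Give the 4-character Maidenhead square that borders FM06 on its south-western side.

EM95

Longitude square 0; −1 → -1, wraps to 9, carry into field.
Longitude field F = 5; −1 → 4 = E.
Latitude square 6; −1 → 5.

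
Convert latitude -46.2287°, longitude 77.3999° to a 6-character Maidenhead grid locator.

Shift to the Maidenhead origin (180°W, 90°S): lon 257.3999, lat 43.7713.
Field: 257.3999/20 → 12 → M, 43.7713/10 → 4 → E; chars ME.
Square: 17.3999/2 → 8, 3.7713/1 → 3; chars 83.
Subsquare: 1.3999/0.0833333 → 16 → q, 0.7713/0.0416667 → 18 → s; chars qs.

ME83qs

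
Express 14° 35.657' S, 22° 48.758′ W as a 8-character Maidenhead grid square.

Offset from 180°W / 90°S: lon 157.18737°, lat 75.40572°.
Field (20°×10°, letters A–R): 157.18737/20 → 7 → H, 75.40572/10 → 7 → H; chars HH.
Square (2°×1°, digits 0–9): 17.18737/2 → 8, 5.40572/1 → 5; chars 85.
Subsquare (5′×2.5′, letters a–x): 1.18737/0.0833333 → 14 → o, 0.40572/0.0416667 → 9 → j; chars oj.
Extended square (30″×15″, digits 0–9): 0.02070/0.00833333 → 2, 0.03072/0.00416667 → 7; chars 27.

HH85oj27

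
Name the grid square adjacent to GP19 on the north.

GQ10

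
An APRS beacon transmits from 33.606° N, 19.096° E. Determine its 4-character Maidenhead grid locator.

JM93

Add 180° to longitude and 90° to latitude: 199.10, 123.61.
Field (20°×10°, letters A–R): 199.10/20 → 9 → J, 123.61/10 → 12 → M; chars JM.
Square (2°×1°, digits 0–9): 19.10/2 → 9, 3.61/1 → 3; chars 93.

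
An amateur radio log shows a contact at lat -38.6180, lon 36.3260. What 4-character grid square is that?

KF81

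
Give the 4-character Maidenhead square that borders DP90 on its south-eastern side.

Longitude square 9; +1 → 10, wraps to 0, carry into field.
Longitude field D = 3; +1 → 4 = E.
Latitude square 0; −1 → -1, wraps to 9, carry into field.
Latitude field P = 15; −1 → 14 = O.

EO09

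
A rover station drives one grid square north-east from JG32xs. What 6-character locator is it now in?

Longitude subsquare x = 23; +1 → 24, wraps to 0 = a, carry into square.
Longitude square 3; +1 → 4.
Latitude subsquare s = 18; +1 → 19 = t.

JG42at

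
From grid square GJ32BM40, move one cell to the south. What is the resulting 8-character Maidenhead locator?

GJ32bl49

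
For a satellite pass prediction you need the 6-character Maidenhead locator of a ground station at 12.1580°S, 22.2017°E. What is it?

Add 180° to longitude and 90° to latitude: 202.2017, 77.8420.
Field (20°×10°, letters A–R): 202.2017/20 → 10 → K, 77.8420/10 → 7 → H; chars KH.
Square (2°×1°, digits 0–9): 2.2017/2 → 1, 7.8420/1 → 7; chars 17.
Subsquare (5′×2.5′, letters a–x): 0.2017/0.0833333 → 2 → c, 0.8420/0.0416667 → 20 → u; chars cu.

KH17cu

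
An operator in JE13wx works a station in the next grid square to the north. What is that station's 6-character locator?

Latitude subsquare x = 23; +1 → 24, wraps to 0 = a, carry into square.
Latitude square 3; +1 → 4.
The longitude characters are unchanged.

JE14wa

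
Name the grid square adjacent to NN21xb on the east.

NN31ab

Longitude subsquare x = 23; +1 → 24, wraps to 0 = a, carry into square.
Longitude square 2; +1 → 3.
The latitude characters are unchanged.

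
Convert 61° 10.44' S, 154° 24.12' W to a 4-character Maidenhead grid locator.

Add 180° to longitude and 90° to latitude: 25.60, 28.83.
Field: lon ⌊25.60/20⌋ = 1 → B; lat ⌊28.83/10⌋ = 2 → C.
Square: lon ⌊5.60/2⌋ = 2; lat ⌊8.83/1⌋ = 8.

BC28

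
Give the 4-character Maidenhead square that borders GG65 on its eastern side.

Longitude square 6; +1 → 7.
The latitude characters are unchanged.

GG75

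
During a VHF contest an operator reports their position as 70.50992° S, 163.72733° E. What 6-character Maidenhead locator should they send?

Offset from 180°W / 90°S: lon 343.7273°, lat 19.4901°.
Field: 343.7273/20 → 17 → R, 19.4901/10 → 1 → B; chars RB.
Square: 3.7273/2 → 1, 9.4901/1 → 9; chars 19.
Subsquare: 1.7273/0.0833333 → 20 → u, 0.4901/0.0416667 → 11 → l; chars ul.

RB19ul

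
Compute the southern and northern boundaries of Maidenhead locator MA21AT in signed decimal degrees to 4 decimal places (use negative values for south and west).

-88.2083, -88.1667

Field M=12, A=0: +12·20° lon, +0·10° lat → SW at lon 60°, lat -90°.
Square 2, 1: +2·2° lon, +1·1° lat → SW at lon 64°, lat -89°.
Subsquare a=0, t=19: +0·0.0833333° lon, +19·0.0416667° lat → SW at lon 64°, lat -88.2083°.
Cell spans 0.0833333° lon × 0.0416667° lat.
south -88.2083, north -88.1667.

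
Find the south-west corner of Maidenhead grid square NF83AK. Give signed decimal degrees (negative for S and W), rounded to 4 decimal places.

-36.5833, 96.0000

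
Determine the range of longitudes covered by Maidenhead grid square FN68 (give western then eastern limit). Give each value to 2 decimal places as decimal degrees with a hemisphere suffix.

Field F=5, N=13: +5·20° lon, +13·10° lat → SW at lon -80°, lat 40°.
Square 6, 8: +6·2° lon, +8·1° lat → SW at lon -68°, lat 48°.
Cell spans 2° lon × 1° lat.
west 68.00° W, east 66.00° W.

68.00° W, 66.00° W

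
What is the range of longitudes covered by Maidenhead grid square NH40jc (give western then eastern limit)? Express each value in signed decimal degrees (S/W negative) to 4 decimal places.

88.7500, 88.8333

Field N=13, H=7: +13·20° lon, +7·10° lat → SW at lon 80°, lat -20°.
Square 4, 0: +4·2° lon, +0·1° lat → SW at lon 88°, lat -20°.
Subsquare j=9, c=2: +9·0.0833333° lon, +2·0.0416667° lat → SW at lon 88.75°, lat -19.9167°.
Cell spans 0.0833333° lon × 0.0416667° lat.
west 88.7500, east 88.8333.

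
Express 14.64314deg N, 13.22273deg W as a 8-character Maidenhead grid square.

IK34jp34

Offset from 180°W / 90°S: lon 166.77727°, lat 104.64314°.
Field: 166.77727/20 → 8 → I, 104.64314/10 → 10 → K; chars IK.
Square: 6.77727/2 → 3, 4.64314/1 → 4; chars 34.
Subsquare: 0.77727/0.0833333 → 9 → j, 0.64314/0.0416667 → 15 → p; chars jp.
Extended square: 0.02727/0.00833333 → 3, 0.01814/0.00416667 → 4; chars 34.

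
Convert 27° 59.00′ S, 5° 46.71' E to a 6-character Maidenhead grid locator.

Shift to the Maidenhead origin (180°W, 90°S): lon 185.7785, lat 62.0167.
Field (20°×10°, letters A–R): 185.7785/20 → 9 → J, 62.0167/10 → 6 → G; chars JG.
Square (2°×1°, digits 0–9): 5.7785/2 → 2, 2.0167/1 → 2; chars 22.
Subsquare (5′×2.5′, letters a–x): 1.7785/0.0833333 → 21 → v, 0.0167/0.0416667 → 0 → a; chars va.

JG22va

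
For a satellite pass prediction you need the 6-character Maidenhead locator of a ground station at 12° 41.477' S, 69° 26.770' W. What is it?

Add 180° to longitude and 90° to latitude: 110.5538, 77.3087.
Field: lon ⌊110.5538/20⌋ = 5 → F; lat ⌊77.3087/10⌋ = 7 → H.
Square: lon ⌊10.5538/2⌋ = 5; lat ⌊7.3087/1⌋ = 7.
Subsquare: lon ⌊0.5538/0.0833333⌋ = 6 → g; lat ⌊0.3087/0.0416667⌋ = 7 → h.

FH57gh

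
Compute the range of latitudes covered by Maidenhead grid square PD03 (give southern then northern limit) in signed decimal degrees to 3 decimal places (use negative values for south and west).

-57.000, -56.000

Field P=15, D=3: +15·20° lon, +3·10° lat → SW at lon 120°, lat -60°.
Square 0, 3: +0·2° lon, +3·1° lat → SW at lon 120°, lat -57°.
Cell spans 2° lon × 1° lat.
south -57.000, north -56.000.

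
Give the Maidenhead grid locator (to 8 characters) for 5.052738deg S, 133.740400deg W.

Offset from 180°W / 90°S: lon 46.25960°, lat 84.94726°.
Field: 46.25960/20 → 2 → C, 84.94726/10 → 8 → I; chars CI.
Square: 6.25960/2 → 3, 4.94726/1 → 4; chars 34.
Subsquare: 0.25960/0.0833333 → 3 → d, 0.94726/0.0416667 → 22 → w; chars dw.
Extended square: 0.00960/0.00833333 → 1, 0.03060/0.00416667 → 7; chars 17.

CI34dw17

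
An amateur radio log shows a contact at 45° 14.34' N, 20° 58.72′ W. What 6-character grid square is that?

Shift to the Maidenhead origin (180°W, 90°S): lon 159.0213, lat 135.2390.
Field: lon ⌊159.0213/20⌋ = 7 → H; lat ⌊135.2390/10⌋ = 13 → N.
Square: lon ⌊19.0213/2⌋ = 9; lat ⌊5.2390/1⌋ = 5.
Subsquare: lon ⌊1.0213/0.0833333⌋ = 12 → m; lat ⌊0.2390/0.0416667⌋ = 5 → f.

HN95mf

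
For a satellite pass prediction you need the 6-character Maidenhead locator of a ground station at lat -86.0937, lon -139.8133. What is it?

CA03cv

Offset from 180°W / 90°S: lon 40.1867°, lat 3.9063°.
Field (20°×10°, letters A–R): 40.1867/20 → 2 → C, 3.9063/10 → 0 → A; chars CA.
Square (2°×1°, digits 0–9): 0.1867/2 → 0, 3.9063/1 → 3; chars 03.
Subsquare (5′×2.5′, letters a–x): 0.1867/0.0833333 → 2 → c, 0.9063/0.0416667 → 21 → v; chars cv.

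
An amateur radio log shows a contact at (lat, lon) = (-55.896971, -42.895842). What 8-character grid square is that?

GD84nc24

Add 180° to longitude and 90° to latitude: 137.10416, 34.10303.
Field (20°×10°, letters A–R): 137.10416/20 → 6 → G, 34.10303/10 → 3 → D; chars GD.
Square (2°×1°, digits 0–9): 17.10416/2 → 8, 4.10303/1 → 4; chars 84.
Subsquare (5′×2.5′, letters a–x): 1.10416/0.0833333 → 13 → n, 0.10303/0.0416667 → 2 → c; chars nc.
Extended square (30″×15″, digits 0–9): 0.02082/0.00833333 → 2, 0.01970/0.00416667 → 4; chars 24.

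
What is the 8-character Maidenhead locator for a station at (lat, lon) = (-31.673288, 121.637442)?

Shift to the Maidenhead origin (180°W, 90°S): lon 301.63744, lat 58.32671.
Field (20°×10°, letters A–R): lon ⌊301.63744/20⌋ = 15 → P; lat ⌊58.32671/10⌋ = 5 → F.
Square (2°×1°, digits 0–9): lon ⌊1.63744/2⌋ = 0; lat ⌊8.32671/1⌋ = 8.
Subsquare (5′×2.5′, letters a–x): lon ⌊1.63744/0.0833333⌋ = 19 → t; lat ⌊0.32671/0.0416667⌋ = 7 → h.
Extended square (30″×15″, digits 0–9): lon ⌊0.05411/0.00833333⌋ = 6; lat ⌊0.03505/0.00416667⌋ = 8.

PF08th68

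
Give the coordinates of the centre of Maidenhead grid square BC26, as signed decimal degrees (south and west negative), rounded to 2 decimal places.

-63.50, -155.00

Field B=1, C=2: +1·20° lon, +2·10° lat → SW at lon -160°, lat -70°.
Square 2, 6: +2·2° lon, +6·1° lat → SW at lon -156°, lat -64°.
Cell spans 2° lon × 1° lat. Centre is SW corner plus half of each.
latitude -63.50, longitude -155.00.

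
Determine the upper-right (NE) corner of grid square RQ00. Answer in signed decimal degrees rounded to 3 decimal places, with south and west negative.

Field R=17, Q=16: +17·20° lon, +16·10° lat → SW at lon 160°, lat 70°.
Square 0, 0: +0·2° lon, +0·1° lat → SW at lon 160°, lat 70°.
Cell spans 2° lon × 1° lat. NE corner is SW corner plus one full cell.
latitude 71.000, longitude 162.000.

71.000, 162.000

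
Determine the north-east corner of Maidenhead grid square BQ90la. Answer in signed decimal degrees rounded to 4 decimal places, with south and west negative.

Field B=1, Q=16: +1·20° lon, +16·10° lat → SW at lon -160°, lat 70°.
Square 9, 0: +9·2° lon, +0·1° lat → SW at lon -142°, lat 70°.
Subsquare l=11, a=0: +11·0.0833333° lon, +0·0.0416667° lat → SW at lon -141.083°, lat 70°.
Cell spans 0.0833333° lon × 0.0416667° lat. NE corner is SW corner plus one full cell.
latitude 70.0417, longitude -141.0000.

70.0417, -141.0000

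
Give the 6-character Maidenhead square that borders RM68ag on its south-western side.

Longitude subsquare a = 0; −1 → -1, wraps to 23 = x, carry into square.
Longitude square 6; −1 → 5.
Latitude subsquare g = 6; −1 → 5 = f.

RM58xf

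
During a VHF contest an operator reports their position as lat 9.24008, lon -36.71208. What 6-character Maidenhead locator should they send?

HJ19pf

Add 180° to longitude and 90° to latitude: 143.2879, 99.2401.
Field: lon ⌊143.2879/20⌋ = 7 → H; lat ⌊99.2401/10⌋ = 9 → J.
Square: lon ⌊3.2879/2⌋ = 1; lat ⌊9.2401/1⌋ = 9.
Subsquare: lon ⌊1.2879/0.0833333⌋ = 15 → p; lat ⌊0.2401/0.0416667⌋ = 5 → f.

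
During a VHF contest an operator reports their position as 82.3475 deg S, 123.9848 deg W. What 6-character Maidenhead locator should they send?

CA87ap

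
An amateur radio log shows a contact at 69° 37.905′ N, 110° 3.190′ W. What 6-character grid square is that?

Shift to the Maidenhead origin (180°W, 90°S): lon 69.9468, lat 159.6318.
Field: lon ⌊69.9468/20⌋ = 3 → D; lat ⌊159.6318/10⌋ = 15 → P.
Square: lon ⌊9.9468/2⌋ = 4; lat ⌊9.6318/1⌋ = 9.
Subsquare: lon ⌊1.9468/0.0833333⌋ = 23 → x; lat ⌊0.6318/0.0416667⌋ = 15 → p.

DP49xp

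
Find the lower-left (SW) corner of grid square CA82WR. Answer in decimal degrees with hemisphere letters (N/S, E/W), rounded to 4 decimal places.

Field C=2, A=0: +2·20° lon, +0·10° lat → SW at lon -140°, lat -90°.
Square 8, 2: +8·2° lon, +2·1° lat → SW at lon -124°, lat -88°.
Subsquare w=22, r=17: +22·0.0833333° lon, +17·0.0416667° lat → SW at lon -122.167°, lat -87.2917°.
latitude 87.2917° S, longitude 122.1667° W.

87.2917° S, 122.1667° W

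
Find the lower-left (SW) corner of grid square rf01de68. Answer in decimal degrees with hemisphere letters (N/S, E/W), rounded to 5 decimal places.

38.80000° S, 160.30000° E

Field R=17, F=5: +17·20° lon, +5·10° lat → SW at lon 160°, lat -40°.
Square 0, 1: +0·2° lon, +1·1° lat → SW at lon 160°, lat -39°.
Subsquare d=3, e=4: +3·0.0833333° lon, +4·0.0416667° lat → SW at lon 160.25°, lat -38.8333°.
Extended square 6, 8: +6·0.00833333° lon, +8·0.00416667° lat → SW at lon 160.3°, lat -38.8°.
latitude 38.80000° S, longitude 160.30000° E.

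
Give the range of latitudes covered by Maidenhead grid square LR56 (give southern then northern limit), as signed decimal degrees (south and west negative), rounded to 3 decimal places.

Field L=11, R=17: +11·20° lon, +17·10° lat → SW at lon 40°, lat 80°.
Square 5, 6: +5·2° lon, +6·1° lat → SW at lon 50°, lat 86°.
Cell spans 2° lon × 1° lat.
south 86.000, north 87.000.

86.000, 87.000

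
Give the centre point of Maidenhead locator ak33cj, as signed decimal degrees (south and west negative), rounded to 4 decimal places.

13.3958, -173.7917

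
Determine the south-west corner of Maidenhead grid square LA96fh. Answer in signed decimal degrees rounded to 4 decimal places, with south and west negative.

Field L=11, A=0: +11·20° lon, +0·10° lat → SW at lon 40°, lat -90°.
Square 9, 6: +9·2° lon, +6·1° lat → SW at lon 58°, lat -84°.
Subsquare f=5, h=7: +5·0.0833333° lon, +7·0.0416667° lat → SW at lon 58.4167°, lat -83.7083°.
latitude -83.7083, longitude 58.4167.

-83.7083, 58.4167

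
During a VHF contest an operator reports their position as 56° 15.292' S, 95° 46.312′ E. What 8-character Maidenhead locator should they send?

ND73vr28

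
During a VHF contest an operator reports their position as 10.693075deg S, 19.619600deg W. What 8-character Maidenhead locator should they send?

IH09eh53

Shift to the Maidenhead origin (180°W, 90°S): lon 160.38040, lat 79.30693.
Field (20°×10°, letters A–R): 160.38040/20 → 8 → I, 79.30693/10 → 7 → H; chars IH.
Square (2°×1°, digits 0–9): 0.38040/2 → 0, 9.30693/1 → 9; chars 09.
Subsquare (5′×2.5′, letters a–x): 0.38040/0.0833333 → 4 → e, 0.30693/0.0416667 → 7 → h; chars eh.
Extended square (30″×15″, digits 0–9): 0.04707/0.00833333 → 5, 0.01526/0.00416667 → 3; chars 53.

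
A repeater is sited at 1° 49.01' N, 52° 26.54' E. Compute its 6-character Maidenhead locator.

Shift to the Maidenhead origin (180°W, 90°S): lon 232.4423, lat 91.8168.
Field: 232.4423/20 → 11 → L, 91.8168/10 → 9 → J; chars LJ.
Square: 12.4423/2 → 6, 1.8168/1 → 1; chars 61.
Subsquare: 0.4423/0.0833333 → 5 → f, 0.8168/0.0416667 → 19 → t; chars ft.

LJ61ft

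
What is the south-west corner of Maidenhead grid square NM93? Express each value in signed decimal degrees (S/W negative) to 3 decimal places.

Field N=13, M=12: +13·20° lon, +12·10° lat → SW at lon 80°, lat 30°.
Square 9, 3: +9·2° lon, +3·1° lat → SW at lon 98°, lat 33°.
latitude 33.000, longitude 98.000.

33.000, 98.000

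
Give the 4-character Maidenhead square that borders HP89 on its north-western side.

Longitude square 8; −1 → 7.
Latitude square 9; +1 → 10, wraps to 0, carry into field.
Latitude field P = 15; +1 → 16 = Q.

HQ70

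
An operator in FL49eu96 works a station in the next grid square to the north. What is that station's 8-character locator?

FL49eu97

Latitude extended square 6; +1 → 7.
The longitude characters are unchanged.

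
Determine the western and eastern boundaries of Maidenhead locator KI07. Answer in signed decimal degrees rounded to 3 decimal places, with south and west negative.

20.000, 22.000

Field K=10, I=8: +10·20° lon, +8·10° lat → SW at lon 20°, lat -10°.
Square 0, 7: +0·2° lon, +7·1° lat → SW at lon 20°, lat -3°.
Cell spans 2° lon × 1° lat.
west 20.000, east 22.000.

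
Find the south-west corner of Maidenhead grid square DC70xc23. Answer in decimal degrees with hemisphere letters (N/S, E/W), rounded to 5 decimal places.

69.90417° S, 104.06667° W

Field D=3, C=2: +3·20° lon, +2·10° lat → SW at lon -120°, lat -70°.
Square 7, 0: +7·2° lon, +0·1° lat → SW at lon -106°, lat -70°.
Subsquare x=23, c=2: +23·0.0833333° lon, +2·0.0416667° lat → SW at lon -104.083°, lat -69.9167°.
Extended square 2, 3: +2·0.00833333° lon, +3·0.00416667° lat → SW at lon -104.067°, lat -69.9042°.
latitude 69.90417° S, longitude 104.06667° W.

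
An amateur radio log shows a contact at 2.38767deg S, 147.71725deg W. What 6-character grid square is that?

Add 180° to longitude and 90° to latitude: 32.2827, 87.6123.
Field: 32.2827/20 → 1 → B, 87.6123/10 → 8 → I; chars BI.
Square: 12.2827/2 → 6, 7.6123/1 → 7; chars 67.
Subsquare: 0.2827/0.0833333 → 3 → d, 0.6123/0.0416667 → 14 → o; chars do.

BI67do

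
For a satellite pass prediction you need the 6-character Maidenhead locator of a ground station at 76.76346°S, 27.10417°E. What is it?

KB33nf

Add 180° to longitude and 90° to latitude: 207.1042, 13.2365.
Field (20°×10°, letters A–R): 207.1042/20 → 10 → K, 13.2365/10 → 1 → B; chars KB.
Square (2°×1°, digits 0–9): 7.1042/2 → 3, 3.2365/1 → 3; chars 33.
Subsquare (5′×2.5′, letters a–x): 1.1042/0.0833333 → 13 → n, 0.2365/0.0416667 → 5 → f; chars nf.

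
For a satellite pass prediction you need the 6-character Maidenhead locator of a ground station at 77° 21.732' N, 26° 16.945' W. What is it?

HQ67ui

Add 180° to longitude and 90° to latitude: 153.7176, 167.3622.
Field (20°×10°, letters A–R): 153.7176/20 → 7 → H, 167.3622/10 → 16 → Q; chars HQ.
Square (2°×1°, digits 0–9): 13.7176/2 → 6, 7.3622/1 → 7; chars 67.
Subsquare (5′×2.5′, letters a–x): 1.7176/0.0833333 → 20 → u, 0.3622/0.0416667 → 8 → i; chars ui.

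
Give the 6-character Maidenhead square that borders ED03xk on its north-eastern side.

ED13al

Longitude subsquare x = 23; +1 → 24, wraps to 0 = a, carry into square.
Longitude square 0; +1 → 1.
Latitude subsquare k = 10; +1 → 11 = l.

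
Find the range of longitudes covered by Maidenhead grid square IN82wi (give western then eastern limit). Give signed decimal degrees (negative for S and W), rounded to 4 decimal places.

-2.1667, -2.0833

Field I=8, N=13: +8·20° lon, +13·10° lat → SW at lon -20°, lat 40°.
Square 8, 2: +8·2° lon, +2·1° lat → SW at lon -4°, lat 42°.
Subsquare w=22, i=8: +22·0.0833333° lon, +8·0.0416667° lat → SW at lon -2.16667°, lat 42.3333°.
Cell spans 0.0833333° lon × 0.0416667° lat.
west -2.1667, east -2.0833.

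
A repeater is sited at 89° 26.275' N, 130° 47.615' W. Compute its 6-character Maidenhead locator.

Add 180° to longitude and 90° to latitude: 49.2064, 179.4379.
Field: 49.2064/20 → 2 → C, 179.4379/10 → 17 → R; chars CR.
Square: 9.2064/2 → 4, 9.4379/1 → 9; chars 49.
Subsquare: 1.2064/0.0833333 → 14 → o, 0.4379/0.0416667 → 10 → k; chars ok.

CR49ok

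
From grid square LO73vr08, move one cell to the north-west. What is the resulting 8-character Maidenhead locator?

LO73ur99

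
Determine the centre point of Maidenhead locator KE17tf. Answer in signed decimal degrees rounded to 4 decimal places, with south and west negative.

Field K=10, E=4: +10·20° lon, +4·10° lat → SW at lon 20°, lat -50°.
Square 1, 7: +1·2° lon, +7·1° lat → SW at lon 22°, lat -43°.
Subsquare t=19, f=5: +19·0.0833333° lon, +5·0.0416667° lat → SW at lon 23.5833°, lat -42.7917°.
Cell spans 0.0833333° lon × 0.0416667° lat. Centre is SW corner plus half of each.
latitude -42.7708, longitude 23.6250.

-42.7708, 23.6250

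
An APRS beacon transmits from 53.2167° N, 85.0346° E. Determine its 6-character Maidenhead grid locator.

Shift to the Maidenhead origin (180°W, 90°S): lon 265.0346, lat 143.2167.
Field: lon ⌊265.0346/20⌋ = 13 → N; lat ⌊143.2167/10⌋ = 14 → O.
Square: lon ⌊5.0346/2⌋ = 2; lat ⌊3.2167/1⌋ = 3.
Subsquare: lon ⌊1.0346/0.0833333⌋ = 12 → m; lat ⌊0.2167/0.0416667⌋ = 5 → f.

NO23mf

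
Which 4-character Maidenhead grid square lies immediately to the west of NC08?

Longitude square 0; −1 → -1, wraps to 9, carry into field.
Longitude field N = 13; −1 → 12 = M.
The latitude characters are unchanged.

MC98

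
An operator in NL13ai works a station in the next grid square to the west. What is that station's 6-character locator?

NL03xi

Longitude subsquare a = 0; −1 → -1, wraps to 23 = x, carry into square.
Longitude square 1; −1 → 0.
The latitude characters are unchanged.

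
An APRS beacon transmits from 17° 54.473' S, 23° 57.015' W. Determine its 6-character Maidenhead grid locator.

HH82ac

Offset from 180°W / 90°S: lon 156.0497°, lat 72.0921°.
Field: lon ⌊156.0497/20⌋ = 7 → H; lat ⌊72.0921/10⌋ = 7 → H.
Square: lon ⌊16.0497/2⌋ = 8; lat ⌊2.0921/1⌋ = 2.
Subsquare: lon ⌊0.0497/0.0833333⌋ = 0 → a; lat ⌊0.0921/0.0416667⌋ = 2 → c.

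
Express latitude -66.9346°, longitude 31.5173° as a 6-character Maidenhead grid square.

Add 180° to longitude and 90° to latitude: 211.5173, 23.0654.
Field: lon ⌊211.5173/20⌋ = 10 → K; lat ⌊23.0654/10⌋ = 2 → C.
Square: lon ⌊11.5173/2⌋ = 5; lat ⌊3.0654/1⌋ = 3.
Subsquare: lon ⌊1.5173/0.0833333⌋ = 18 → s; lat ⌊0.0654/0.0416667⌋ = 1 → b.

KC53sb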